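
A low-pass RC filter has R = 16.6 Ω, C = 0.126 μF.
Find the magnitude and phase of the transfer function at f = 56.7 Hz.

Step 1 — Angular frequency: ω = 2π·56.7 = 356.3 rad/s.
Step 2 — Transfer function: H(jω) = 1/(1 + jωRC).
Step 3 — Denominator: 1 + jωRC = 1 + j·356.3·16.6·1.26e-07 = 1 + j0.0007451.
Step 4 — H = 1 - j0.0007451.
Step 5 — Magnitude: |H| = 1 (-0.0 dB); phase: φ = -0.0°.

|H| = 1 (-0.0 dB), φ = -0.0°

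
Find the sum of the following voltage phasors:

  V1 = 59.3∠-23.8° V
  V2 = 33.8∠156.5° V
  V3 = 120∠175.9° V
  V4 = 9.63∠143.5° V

Step 1 — Convert each phasor to rectangular form:
  V1 = 59.3·(cos(-23.8°) + j·sin(-23.8°)) = 54.26 - j23.93 V
  V2 = 33.8·(cos(156.5°) + j·sin(156.5°)) = -31 + j13.48 V
  V3 = 120·(cos(175.9°) + j·sin(175.9°)) = -119.7 + j8.58 V
  V4 = 9.63·(cos(143.5°) + j·sin(143.5°)) = -7.741 + j5.728 V
Step 2 — Sum components: V_total = -104.2 + j3.855 V.
Step 3 — Convert to polar: |V_total| = 104.2 V, ∠V_total = 177.9°.

V_total = 104.2∠177.9° V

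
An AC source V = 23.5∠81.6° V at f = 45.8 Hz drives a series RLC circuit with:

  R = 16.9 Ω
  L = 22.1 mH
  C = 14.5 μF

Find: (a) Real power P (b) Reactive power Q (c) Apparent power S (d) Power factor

Step 1 — Angular frequency: ω = 2π·f = 2π·45.8 = 287.8 rad/s.
Step 2 — Component impedances:
  R: Z = R = 16.9 Ω
  L: Z = jωL = j·287.8·0.0221 = 0 + j6.36 Ω
  C: Z = 1/(jωC) = -j/(ω·C) = 0 - j239.7 Ω
Step 3 — Series combination: Z_total = R + L + C = 16.9 - j233.3 Ω = 233.9∠-85.9° Ω.
Step 4 — Source phasor: V = 23.5∠81.6° V = 3.433 + j23.25 V.
Step 5 — Current: I = V / Z = -0.09807 + j0.02182 A = 0.1005∠167.5° A.
Step 6 — Complex power: S = V·I* = 0.1706 - j2.355 VA.
Step 7 — Real power: P = Re(S) = 0.1706 W.
Step 8 — Reactive power: Q = Im(S) = -2.355 VAR.
Step 9 — Apparent power: |S| = 2.361 VA.
Step 10 — Power factor: PF = P/|S| = 0.07225 (leading).

(a) P = 0.1706 W  (b) Q = -2.355 VAR  (c) S = 2.361 VA  (d) PF = 0.07225 (leading)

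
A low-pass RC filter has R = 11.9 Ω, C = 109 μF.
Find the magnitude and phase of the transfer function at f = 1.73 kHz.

Step 1 — Angular frequency: ω = 2π·1730 = 1.087e+04 rad/s.
Step 2 — Transfer function: H(jω) = 1/(1 + jωRC).
Step 3 — Denominator: 1 + jωRC = 1 + j·1.087e+04·11.9·0.000109 = 1 + j14.1.
Step 4 — H = 0.005005 - j0.07057.
Step 5 — Magnitude: |H| = 0.07075 (-23.0 dB); phase: φ = -85.9°.

|H| = 0.07075 (-23.0 dB), φ = -85.9°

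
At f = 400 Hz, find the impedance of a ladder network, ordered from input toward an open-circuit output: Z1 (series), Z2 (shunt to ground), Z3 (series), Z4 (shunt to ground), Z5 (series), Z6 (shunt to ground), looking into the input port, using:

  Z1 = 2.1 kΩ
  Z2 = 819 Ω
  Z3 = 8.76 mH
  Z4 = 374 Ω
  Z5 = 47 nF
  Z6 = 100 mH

Step 1 — Angular frequency: ω = 2π·f = 2π·400 = 2513 rad/s.
Step 2 — Component impedances:
  Z1: Z = R = 2100 Ω
  Z2: Z = R = 819 Ω
  Z3: Z = jωL = j·2513·0.00876 = 0 + j22.02 Ω
  Z4: Z = R = 374 Ω
  Z5: Z = 1/(jωC) = -j/(ω·C) = 0 - j8466 Ω
  Z6: Z = jωL = j·2513·0.1 = 0 + j251.3 Ω
Step 3 — Ladder network (open output): work backward from the far end, alternating series and parallel combinations. Z_in = 2356 + j2.37 Ω = 2356∠0.1° Ω.

Z = 2356 + j2.37 Ω = 2356∠0.1° Ω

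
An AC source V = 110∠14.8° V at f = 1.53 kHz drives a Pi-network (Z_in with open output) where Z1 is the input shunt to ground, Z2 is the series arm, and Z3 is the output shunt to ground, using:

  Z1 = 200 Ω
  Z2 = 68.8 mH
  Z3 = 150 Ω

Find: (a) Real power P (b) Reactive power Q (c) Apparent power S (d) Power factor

Step 1 — Angular frequency: ω = 2π·f = 2π·1530 = 9613 rad/s.
Step 2 — Component impedances:
  Z1: Z = R = 200 Ω
  Z2: Z = jωL = j·9613·0.0688 = 0 + j661.4 Ω
  Z3: Z = R = 150 Ω
Step 3 — With open output, the series arm Z2 and the output shunt Z3 appear in series to ground: Z2 + Z3 = 150 + j661.4 Ω.
Step 4 — Parallel with input shunt Z1: Z_in = Z1 || (Z2 + Z3) = 175 + j47.25 Ω = 181.3∠15.1° Ω.
Step 5 — Source phasor: V = 110∠14.8° V = 106.4 + j28.1 V.
Step 6 — Current: I = V / Z = 0.6068 - j0.003273 A = 0.6069∠-0.3° A.
Step 7 — Complex power: S = V·I* = 64.45 + j17.4 VA.
Step 8 — Real power: P = Re(S) = 64.45 W.
Step 9 — Reactive power: Q = Im(S) = 17.4 VAR.
Step 10 — Apparent power: |S| = 66.75 VA.
Step 11 — Power factor: PF = P/|S| = 0.9654 (lagging).

(a) P = 64.45 W  (b) Q = 17.4 VAR  (c) S = 66.75 VA  (d) PF = 0.9654 (lagging)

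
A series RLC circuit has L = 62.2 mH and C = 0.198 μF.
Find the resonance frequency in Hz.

Step 1 — Resonance condition Im(Z)=0 gives ω₀ = 1/√(LC).
Step 2 — ω₀ = 1/√(0.0622·1.98e-07) = 9011 rad/s.
Step 3 — f₀ = ω₀/(2π) = 1434 Hz.

f₀ = 1434 Hz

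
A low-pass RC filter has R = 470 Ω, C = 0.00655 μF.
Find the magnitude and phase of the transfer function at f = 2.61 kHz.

Step 1 — Angular frequency: ω = 2π·2610 = 1.64e+04 rad/s.
Step 2 — Transfer function: H(jω) = 1/(1 + jωRC).
Step 3 — Denominator: 1 + jωRC = 1 + j·1.64e+04·470·6.55e-09 = 1 + j0.05048.
Step 4 — H = 0.9975 - j0.05036.
Step 5 — Magnitude: |H| = 0.9987 (-0.0 dB); phase: φ = -2.9°.

|H| = 0.9987 (-0.0 dB), φ = -2.9°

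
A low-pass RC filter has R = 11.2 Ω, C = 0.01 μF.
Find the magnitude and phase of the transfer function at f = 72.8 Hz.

Step 1 — Angular frequency: ω = 2π·72.8 = 457.4 rad/s.
Step 2 — Transfer function: H(jω) = 1/(1 + jωRC).
Step 3 — Denominator: 1 + jωRC = 1 + j·457.4·11.2·1e-08 = 1 + j5.123e-05.
Step 4 — H = 1 - j5.123e-05.
Step 5 — Magnitude: |H| = 1 (-0.0 dB); phase: φ = -0.0°.

|H| = 1 (-0.0 dB), φ = -0.0°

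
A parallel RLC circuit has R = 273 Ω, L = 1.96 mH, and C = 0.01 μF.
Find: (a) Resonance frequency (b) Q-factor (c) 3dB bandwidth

Step 1 — Resonance: ω₀ = 1/√(LC) = 1/√(0.00196·1e-08) = 2.259e+05 rad/s.
Step 2 — f₀ = ω₀/(2π) = 3.595e+04 Hz.
Step 3 — Parallel Q: Q = R/(ω₀L) = 273/(2.259e+05·0.00196) = 0.6166.
Step 4 — Bandwidth: Δω = ω₀/Q = 3.663e+05 rad/s; BW = Δω/(2π) = 5.83e+04 Hz.

(a) f₀ = 3.595e+04 Hz  (b) Q = 0.6166  (c) BW = 5.83e+04 Hz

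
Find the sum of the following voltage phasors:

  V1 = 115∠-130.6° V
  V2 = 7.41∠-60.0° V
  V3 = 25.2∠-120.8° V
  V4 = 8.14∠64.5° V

Step 1 — Convert each phasor to rectangular form:
  V1 = 115·(cos(-130.6°) + j·sin(-130.6°)) = -74.84 - j87.32 V
  V2 = 7.41·(cos(-60.0°) + j·sin(-60.0°)) = 3.705 - j6.417 V
  V3 = 25.2·(cos(-120.8°) + j·sin(-120.8°)) = -12.9 - j21.65 V
  V4 = 8.14·(cos(64.5°) + j·sin(64.5°)) = 3.504 + j7.347 V
Step 2 — Sum components: V_total = -80.53 - j108 V.
Step 3 — Convert to polar: |V_total| = 134.7 V, ∠V_total = -126.7°.

V_total = 134.7∠-126.7° V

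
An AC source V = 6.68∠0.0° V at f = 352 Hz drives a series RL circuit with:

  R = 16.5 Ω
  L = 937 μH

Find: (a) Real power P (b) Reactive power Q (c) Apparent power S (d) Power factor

Step 1 — Angular frequency: ω = 2π·f = 2π·352 = 2212 rad/s.
Step 2 — Component impedances:
  R: Z = R = 16.5 Ω
  L: Z = jωL = j·2212·0.000937 = 0 + j2.072 Ω
Step 3 — Series combination: Z_total = R + L = 16.5 + j2.072 Ω = 16.63∠7.2° Ω.
Step 4 — Source phasor: V = 6.68∠0.0° V = 6.68 V.
Step 5 — Current: I = V / Z = 0.3986 - j0.05006 A = 0.4017∠-7.2° A.
Step 6 — Complex power: S = V·I* = 2.662 + j0.3344 VA.
Step 7 — Real power: P = Re(S) = 2.662 W.
Step 8 — Reactive power: Q = Im(S) = 0.3344 VAR.
Step 9 — Apparent power: |S| = 2.683 VA.
Step 10 — Power factor: PF = P/|S| = 0.9922 (lagging).

(a) P = 2.662 W  (b) Q = 0.3344 VAR  (c) S = 2.683 VA  (d) PF = 0.9922 (lagging)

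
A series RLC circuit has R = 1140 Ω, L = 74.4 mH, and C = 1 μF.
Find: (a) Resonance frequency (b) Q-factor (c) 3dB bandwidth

Step 1 — Resonance: ω₀ = 1/√(LC) = 1/√(0.0744·1e-06) = 3666 rad/s.
Step 2 — f₀ = ω₀/(2π) = 583.5 Hz.
Step 3 — Series Q: Q = ω₀L/R = 3666·0.0744/1140 = 0.2393.
Step 4 — Bandwidth: Δω = ω₀/Q = 1.532e+04 rad/s; BW = Δω/(2π) = 2439 Hz.

(a) f₀ = 583.5 Hz  (b) Q = 0.2393  (c) BW = 2439 Hz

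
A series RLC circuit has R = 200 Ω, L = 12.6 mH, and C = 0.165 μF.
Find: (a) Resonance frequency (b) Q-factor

Step 1 — Resonance condition Im(Z)=0 gives ω₀ = 1/√(LC).
Step 2 — ω₀ = 1/√(0.0126·1.65e-07) = 2.193e+04 rad/s.
Step 3 — f₀ = ω₀/(2π) = 3491 Hz.
Step 4 — Series Q: Q = ω₀L/R = 2.193e+04·0.0126/200 = 1.382.

(a) f₀ = 3491 Hz  (b) Q = 1.382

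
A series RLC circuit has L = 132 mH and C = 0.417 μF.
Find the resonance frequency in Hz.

Step 1 — Resonance condition Im(Z)=0 gives ω₀ = 1/√(LC).
Step 2 — ω₀ = 1/√(0.132·4.17e-07) = 4262 rad/s.
Step 3 — f₀ = ω₀/(2π) = 678.4 Hz.

f₀ = 678.4 Hz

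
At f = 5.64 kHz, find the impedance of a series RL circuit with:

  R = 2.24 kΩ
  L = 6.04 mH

Step 1 — Angular frequency: ω = 2π·f = 2π·5640 = 3.544e+04 rad/s.
Step 2 — Component impedances:
  R: Z = R = 2240 Ω
  L: Z = jωL = j·3.544e+04·0.00604 = 0 + j214 Ω
Step 3 — Series combination: Z_total = R + L = 2240 + j214 Ω = 2250∠5.5° Ω.

Z = 2240 + j214 Ω = 2250∠5.5° Ω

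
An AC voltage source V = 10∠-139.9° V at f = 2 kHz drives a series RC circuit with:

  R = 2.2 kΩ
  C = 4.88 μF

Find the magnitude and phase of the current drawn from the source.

Step 1 — Angular frequency: ω = 2π·f = 2π·2000 = 1.257e+04 rad/s.
Step 2 — Component impedances:
  R: Z = R = 2200 Ω
  C: Z = 1/(jωC) = -j/(ω·C) = 0 - j16.31 Ω
Step 3 — Series combination: Z_total = R + C = 2200 - j16.31 Ω = 2200∠-0.4° Ω.
Step 4 — Source phasor: V = 10∠-139.9° V = -7.649 - j6.441 V.
Step 5 — Ohm's law: I = V / Z_total = (-7.649 - j6.441) / (2200 - j16.31) = -0.003455 - j0.002953 A.
Step 6 — Convert to polar: |I| = 0.004545 A, ∠I = -139.5°.

I = 0.004545∠-139.5° A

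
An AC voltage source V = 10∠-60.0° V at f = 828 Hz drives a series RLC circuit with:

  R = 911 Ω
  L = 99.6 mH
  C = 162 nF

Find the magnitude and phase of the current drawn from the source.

Step 1 — Angular frequency: ω = 2π·f = 2π·828 = 5202 rad/s.
Step 2 — Component impedances:
  R: Z = R = 911 Ω
  L: Z = jωL = j·5202·0.0996 = 0 + j518.2 Ω
  C: Z = 1/(jωC) = -j/(ω·C) = 0 - j1187 Ω
Step 3 — Series combination: Z_total = R + L + C = 911 - j668.4 Ω = 1130∠-36.3° Ω.
Step 4 — Source phasor: V = 10∠-60.0° V = 5 - j8.66 V.
Step 5 — Ohm's law: I = V / Z_total = (5 - j8.66) / (911 - j668.4) = 0.008102 - j0.003562 A.
Step 6 — Convert to polar: |I| = 0.008851 A, ∠I = -23.7°.

I = 0.008851∠-23.7° A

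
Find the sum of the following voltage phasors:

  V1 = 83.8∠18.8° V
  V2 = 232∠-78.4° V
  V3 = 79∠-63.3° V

Step 1 — Convert each phasor to rectangular form:
  V1 = 83.8·(cos(18.8°) + j·sin(18.8°)) = 79.33 + j27.01 V
  V2 = 232·(cos(-78.4°) + j·sin(-78.4°)) = 46.65 - j227.3 V
  V3 = 79·(cos(-63.3°) + j·sin(-63.3°)) = 35.5 - j70.58 V
Step 2 — Sum components: V_total = 161.5 - j270.8 V.
Step 3 — Convert to polar: |V_total| = 315.3 V, ∠V_total = -59.2°.

V_total = 315.3∠-59.2° V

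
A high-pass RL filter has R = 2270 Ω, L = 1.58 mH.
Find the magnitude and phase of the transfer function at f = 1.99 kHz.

Step 1 — Angular frequency: ω = 2π·1990 = 1.25e+04 rad/s.
Step 2 — Transfer function: H(jω) = jωL/(R + jωL).
Step 3 — Numerator jωL = j·19.76; denominator R + jωL = 2270 + j19.76.
Step 4 — H = 7.573e-05 + j0.008702.
Step 5 — Magnitude: |H| = 0.008703 (-41.2 dB); phase: φ = 89.5°.

|H| = 0.008703 (-41.2 dB), φ = 89.5°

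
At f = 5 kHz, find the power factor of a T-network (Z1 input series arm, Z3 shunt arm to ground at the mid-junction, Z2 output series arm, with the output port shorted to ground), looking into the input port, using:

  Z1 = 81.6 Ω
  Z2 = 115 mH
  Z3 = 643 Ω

Step 1 — Angular frequency: ω = 2π·f = 2π·5000 = 3.142e+04 rad/s.
Step 2 — Component impedances:
  Z1: Z = R = 81.6 Ω
  Z2: Z = jωL = j·3.142e+04·0.115 = 0 + j3613 Ω
  Z3: Z = R = 643 Ω
Step 3 — With the output port shorted to ground, the output series arm Z2 runs from the junction to ground; the shunt arm Z3 also runs from the junction to ground. They appear in parallel: Z3 || Z2 = 623.3 + j110.9 Ω.
Step 4 — Series with input arm Z1: Z_in = Z1 + (Z3 || Z2) = 704.9 + j110.9 Ω = 713.5∠8.9° Ω.
Step 5 — Power factor: PF = cos(φ) = Re(Z)/|Z| = 704.86/713.53 = 0.9878.
Step 6 — Type: Im(Z) = 110.9 ⇒ lagging (phase φ = 8.9°).

PF = 0.9878 (lagging, φ = 8.9°)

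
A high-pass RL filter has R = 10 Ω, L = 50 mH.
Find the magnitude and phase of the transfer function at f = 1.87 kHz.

Step 1 — Angular frequency: ω = 2π·1870 = 1.175e+04 rad/s.
Step 2 — Transfer function: H(jω) = jωL/(R + jωL).
Step 3 — Numerator jωL = j·587.5; denominator R + jωL = 10 + j587.5.
Step 4 — H = 0.9997 + j0.01702.
Step 5 — Magnitude: |H| = 0.9999 (-0.0 dB); phase: φ = 1.0°.

|H| = 0.9999 (-0.0 dB), φ = 1.0°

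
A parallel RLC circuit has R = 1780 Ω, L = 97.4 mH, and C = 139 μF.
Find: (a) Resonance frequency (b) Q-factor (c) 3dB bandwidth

Step 1 — Resonance: ω₀ = 1/√(LC) = 1/√(0.0974·0.000139) = 271.8 rad/s.
Step 2 — f₀ = ω₀/(2π) = 43.25 Hz.
Step 3 — Parallel Q: Q = R/(ω₀L) = 1780/(271.8·0.0974) = 67.24.
Step 4 — Bandwidth: Δω = ω₀/Q = 4.042 rad/s; BW = Δω/(2π) = 0.6433 Hz.

(a) f₀ = 43.25 Hz  (b) Q = 67.24  (c) BW = 0.6433 Hz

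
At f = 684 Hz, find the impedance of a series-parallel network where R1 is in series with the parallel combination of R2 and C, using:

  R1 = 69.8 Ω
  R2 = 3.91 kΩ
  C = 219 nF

Step 1 — Angular frequency: ω = 2π·f = 2π·684 = 4298 rad/s.
Step 2 — Component impedances:
  R1: Z = R = 69.8 Ω
  R2: Z = R = 3910 Ω
  C: Z = 1/(jωC) = -j/(ω·C) = 0 - j1062 Ω
Step 3 — Parallel branch: R2 || C = 1/(1/R2 + 1/C) = 268.9 - j989.4 Ω.
Step 4 — Series with R1: Z_total = R1 + (R2 || C) = 338.7 - j989.4 Ω = 1046∠-71.1° Ω.

Z = 338.7 - j989.4 Ω = 1046∠-71.1° Ω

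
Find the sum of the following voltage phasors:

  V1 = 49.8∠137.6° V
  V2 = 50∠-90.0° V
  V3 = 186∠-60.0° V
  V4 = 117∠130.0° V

Step 1 — Convert each phasor to rectangular form:
  V1 = 49.8·(cos(137.6°) + j·sin(137.6°)) = -36.78 + j33.58 V
  V2 = 50·(cos(-90.0°) + j·sin(-90.0°)) = 0 - j50 V
  V3 = 186·(cos(-60.0°) + j·sin(-60.0°)) = 93 - j161.1 V
  V4 = 117·(cos(130.0°) + j·sin(130.0°)) = -75.21 + j89.63 V
Step 2 — Sum components: V_total = -18.98 - j87.87 V.
Step 3 — Convert to polar: |V_total| = 89.9 V, ∠V_total = -102.2°.

V_total = 89.9∠-102.2° V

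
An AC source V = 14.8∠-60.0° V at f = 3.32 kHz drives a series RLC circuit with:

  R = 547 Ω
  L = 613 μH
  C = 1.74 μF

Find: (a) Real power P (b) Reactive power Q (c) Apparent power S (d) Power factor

Step 1 — Angular frequency: ω = 2π·f = 2π·3320 = 2.086e+04 rad/s.
Step 2 — Component impedances:
  R: Z = R = 547 Ω
  L: Z = jωL = j·2.086e+04·0.000613 = 0 + j12.79 Ω
  C: Z = 1/(jωC) = -j/(ω·C) = 0 - j27.55 Ω
Step 3 — Series combination: Z_total = R + L + C = 547 - j14.76 Ω = 547.2∠-1.5° Ω.
Step 4 — Source phasor: V = 14.8∠-60.0° V = 7.4 - j12.82 V.
Step 5 — Current: I = V / Z = 0.01415 - j0.02305 A = 0.02705∠-58.5° A.
Step 6 — Complex power: S = V·I* = 0.4001 - j0.0108 VA.
Step 7 — Real power: P = Re(S) = 0.4001 W.
Step 8 — Reactive power: Q = Im(S) = -0.0108 VAR.
Step 9 — Apparent power: |S| = 0.4003 VA.
Step 10 — Power factor: PF = P/|S| = 0.9996 (leading).

(a) P = 0.4001 W  (b) Q = -0.0108 VAR  (c) S = 0.4003 VA  (d) PF = 0.9996 (leading)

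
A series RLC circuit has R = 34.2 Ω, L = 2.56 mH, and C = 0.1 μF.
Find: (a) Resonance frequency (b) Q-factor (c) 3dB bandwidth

Step 1 — Resonance condition Im(Z)=0 gives ω₀ = 1/√(LC).
Step 2 — ω₀ = 1/√(0.00256·1e-07) = 6.25e+04 rad/s.
Step 3 — f₀ = ω₀/(2π) = 9947 Hz.
Step 4 — Series Q: Q = ω₀L/R = 6.25e+04·0.00256/34.2 = 4.678.
Step 5 — 3dB bandwidth: Δω = ω₀/Q = 1.336e+04 rad/s; BW = Δω/(2π) = 2126 Hz.

(a) f₀ = 9947 Hz  (b) Q = 4.678  (c) BW = 2126 Hz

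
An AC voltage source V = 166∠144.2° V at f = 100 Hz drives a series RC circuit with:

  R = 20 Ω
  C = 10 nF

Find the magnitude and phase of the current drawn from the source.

Step 1 — Angular frequency: ω = 2π·f = 2π·100 = 628.3 rad/s.
Step 2 — Component impedances:
  R: Z = R = 20 Ω
  C: Z = 1/(jωC) = -j/(ω·C) = 0 - j1.592e+05 Ω
Step 3 — Series combination: Z_total = R + C = 20 - j1.592e+05 Ω = 1.592e+05∠-90.0° Ω.
Step 4 — Source phasor: V = 166∠144.2° V = -134.6 + j97.1 V.
Step 5 — Ohm's law: I = V / Z_total = (-134.6 + j97.1) / (20 - j1.592e+05) = -0.0006102 - j0.0008459 A.
Step 6 — Convert to polar: |I| = 0.001043 A, ∠I = -125.8°.

I = 0.001043∠-125.8° A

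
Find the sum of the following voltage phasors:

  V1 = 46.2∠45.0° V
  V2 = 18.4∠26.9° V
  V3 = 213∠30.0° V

Step 1 — Convert each phasor to rectangular form:
  V1 = 46.2·(cos(45.0°) + j·sin(45.0°)) = 32.67 + j32.67 V
  V2 = 18.4·(cos(26.9°) + j·sin(26.9°)) = 16.41 + j8.325 V
  V3 = 213·(cos(30.0°) + j·sin(30.0°)) = 184.5 + j106.5 V
Step 2 — Sum components: V_total = 233.5 + j147.5 V.
Step 3 — Convert to polar: |V_total| = 276.2 V, ∠V_total = 32.3°.

V_total = 276.2∠32.3° V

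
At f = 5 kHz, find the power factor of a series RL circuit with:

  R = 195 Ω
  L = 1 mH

Step 1 — Angular frequency: ω = 2π·f = 2π·5000 = 3.142e+04 rad/s.
Step 2 — Component impedances:
  R: Z = R = 195 Ω
  L: Z = jωL = j·3.142e+04·0.001 = 0 + j31.42 Ω
Step 3 — Series combination: Z_total = R + L = 195 + j31.42 Ω = 197.5∠9.2° Ω.
Step 4 — Power factor: PF = cos(φ) = Re(Z)/|Z| = 195/197.5 = 0.9873.
Step 5 — Type: Im(Z) = 31.42 ⇒ lagging (phase φ = 9.2°).

PF = 0.9873 (lagging, φ = 9.2°)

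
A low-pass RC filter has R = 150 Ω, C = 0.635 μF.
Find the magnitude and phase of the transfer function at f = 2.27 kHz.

Step 1 — Angular frequency: ω = 2π·2270 = 1.426e+04 rad/s.
Step 2 — Transfer function: H(jω) = 1/(1 + jωRC).
Step 3 — Denominator: 1 + jωRC = 1 + j·1.426e+04·150·6.35e-07 = 1 + j1.359.
Step 4 — H = 0.3514 - j0.4774.
Step 5 — Magnitude: |H| = 0.5928 (-4.5 dB); phase: φ = -53.6°.

|H| = 0.5928 (-4.5 dB), φ = -53.6°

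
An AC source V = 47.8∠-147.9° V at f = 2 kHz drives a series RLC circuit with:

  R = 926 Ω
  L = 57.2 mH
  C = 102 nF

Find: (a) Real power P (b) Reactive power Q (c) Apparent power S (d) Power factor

Step 1 — Angular frequency: ω = 2π·f = 2π·2000 = 1.257e+04 rad/s.
Step 2 — Component impedances:
  R: Z = R = 926 Ω
  L: Z = jωL = j·1.257e+04·0.0572 = 0 + j718.8 Ω
  C: Z = 1/(jωC) = -j/(ω·C) = 0 - j780.2 Ω
Step 3 — Series combination: Z_total = R + L + C = 926 - j61.37 Ω = 928∠-3.8° Ω.
Step 4 — Source phasor: V = 47.8∠-147.9° V = -40.49 - j25.4 V.
Step 5 — Current: I = V / Z = -0.04173 - j0.0302 A = 0.05151∠-144.1° A.
Step 6 — Complex power: S = V·I* = 2.457 - j0.1628 VA.
Step 7 — Real power: P = Re(S) = 2.457 W.
Step 8 — Reactive power: Q = Im(S) = -0.1628 VAR.
Step 9 — Apparent power: |S| = 2.462 VA.
Step 10 — Power factor: PF = P/|S| = 0.9978 (leading).

(a) P = 2.457 W  (b) Q = -0.1628 VAR  (c) S = 2.462 VA  (d) PF = 0.9978 (leading)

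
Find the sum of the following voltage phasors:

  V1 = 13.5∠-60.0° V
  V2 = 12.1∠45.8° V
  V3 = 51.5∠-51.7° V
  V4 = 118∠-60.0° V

Step 1 — Convert each phasor to rectangular form:
  V1 = 13.5·(cos(-60.0°) + j·sin(-60.0°)) = 6.75 - j11.69 V
  V2 = 12.1·(cos(45.8°) + j·sin(45.8°)) = 8.436 + j8.675 V
  V3 = 51.5·(cos(-51.7°) + j·sin(-51.7°)) = 31.92 - j40.42 V
  V4 = 118·(cos(-60.0°) + j·sin(-60.0°)) = 59 - j102.2 V
Step 2 — Sum components: V_total = 106.1 - j145.6 V.
Step 3 — Convert to polar: |V_total| = 180.2 V, ∠V_total = -53.9°.

V_total = 180.2∠-53.9° V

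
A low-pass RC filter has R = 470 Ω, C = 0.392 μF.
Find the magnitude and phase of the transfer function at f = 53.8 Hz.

Step 1 — Angular frequency: ω = 2π·53.8 = 338 rad/s.
Step 2 — Transfer function: H(jω) = 1/(1 + jωRC).
Step 3 — Denominator: 1 + jωRC = 1 + j·338·470·3.92e-07 = 1 + j0.06228.
Step 4 — H = 0.9961 - j0.06204.
Step 5 — Magnitude: |H| = 0.9981 (-0.0 dB); phase: φ = -3.6°.

|H| = 0.9981 (-0.0 dB), φ = -3.6°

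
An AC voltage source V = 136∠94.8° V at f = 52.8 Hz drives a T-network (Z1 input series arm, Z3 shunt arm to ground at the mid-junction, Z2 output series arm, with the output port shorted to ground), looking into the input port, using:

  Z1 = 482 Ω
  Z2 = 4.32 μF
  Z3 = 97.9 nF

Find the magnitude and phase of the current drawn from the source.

Step 1 — Angular frequency: ω = 2π·f = 2π·52.8 = 331.8 rad/s.
Step 2 — Component impedances:
  Z1: Z = R = 482 Ω
  Z2: Z = 1/(jωC) = -j/(ω·C) = 0 - j697.8 Ω
  Z3: Z = 1/(jωC) = -j/(ω·C) = 0 - j3.079e+04 Ω
Step 3 — With the output port shorted to ground, the output series arm Z2 runs from the junction to ground; the shunt arm Z3 also runs from the junction to ground. They appear in parallel: Z3 || Z2 = 0 - j682.3 Ω.
Step 4 — Series with input arm Z1: Z_in = Z1 + (Z3 || Z2) = 482 - j682.3 Ω = 835.4∠-54.8° Ω.
Step 5 — Source phasor: V = 136∠94.8° V = -11.38 + j135.5 V.
Step 6 — Ohm's law: I = V / Z_total = (-11.38 + j135.5) / (482 - j682.3) = -0.1404 + j0.08248 A.
Step 7 — Convert to polar: |I| = 0.1628 A, ∠I = 149.6°.

I = 0.1628∠149.6° A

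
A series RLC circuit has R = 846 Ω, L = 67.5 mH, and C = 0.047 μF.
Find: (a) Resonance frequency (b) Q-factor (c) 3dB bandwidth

Step 1 — Resonance condition Im(Z)=0 gives ω₀ = 1/√(LC).
Step 2 — ω₀ = 1/√(0.0675·4.7e-08) = 1.775e+04 rad/s.
Step 3 — f₀ = ω₀/(2π) = 2826 Hz.
Step 4 — Series Q: Q = ω₀L/R = 1.775e+04·0.0675/846 = 1.417.
Step 5 — 3dB bandwidth: Δω = ω₀/Q = 1.253e+04 rad/s; BW = Δω/(2π) = 1995 Hz.

(a) f₀ = 2826 Hz  (b) Q = 1.417  (c) BW = 1995 Hz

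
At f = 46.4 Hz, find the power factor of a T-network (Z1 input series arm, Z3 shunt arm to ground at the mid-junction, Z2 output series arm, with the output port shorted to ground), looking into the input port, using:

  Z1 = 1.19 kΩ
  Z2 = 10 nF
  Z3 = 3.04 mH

Step 1 — Angular frequency: ω = 2π·f = 2π·46.4 = 291.5 rad/s.
Step 2 — Component impedances:
  Z1: Z = R = 1190 Ω
  Z2: Z = 1/(jωC) = -j/(ω·C) = 0 - j3.43e+05 Ω
  Z3: Z = jωL = j·291.5·0.00304 = 0 + j0.8863 Ω
Step 3 — With the output port shorted to ground, the output series arm Z2 runs from the junction to ground; the shunt arm Z3 also runs from the junction to ground. They appear in parallel: Z3 || Z2 = 0 + j0.8863 Ω.
Step 4 — Series with input arm Z1: Z_in = Z1 + (Z3 || Z2) = 1190 + j0.8863 Ω = 1190∠0.0° Ω.
Step 5 — Power factor: PF = cos(φ) = Re(Z)/|Z| = 1190/1190 = 1.
Step 6 — Type: Im(Z) = 0.8863 ⇒ lagging (phase φ = 0.0°).

PF = 1 (lagging, φ = 0.0°)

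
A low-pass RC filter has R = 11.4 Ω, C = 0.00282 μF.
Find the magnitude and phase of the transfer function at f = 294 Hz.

Step 1 — Angular frequency: ω = 2π·294 = 1847 rad/s.
Step 2 — Transfer function: H(jω) = 1/(1 + jωRC).
Step 3 — Denominator: 1 + jωRC = 1 + j·1847·11.4·2.82e-09 = 1 + j5.939e-05.
Step 4 — H = 1 - j5.939e-05.
Step 5 — Magnitude: |H| = 1 (-0.0 dB); phase: φ = -0.0°.

|H| = 1 (-0.0 dB), φ = -0.0°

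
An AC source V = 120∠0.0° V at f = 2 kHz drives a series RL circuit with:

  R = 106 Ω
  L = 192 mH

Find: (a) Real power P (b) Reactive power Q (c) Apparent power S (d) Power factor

Step 1 — Angular frequency: ω = 2π·f = 2π·2000 = 1.257e+04 rad/s.
Step 2 — Component impedances:
  R: Z = R = 106 Ω
  L: Z = jωL = j·1.257e+04·0.192 = 0 + j2413 Ω
Step 3 — Series combination: Z_total = R + L = 106 + j2413 Ω = 2415∠87.5° Ω.
Step 4 — Source phasor: V = 120∠0.0° V = 120 V.
Step 5 — Current: I = V / Z = 0.002181 - j0.04964 A = 0.04969∠-87.5° A.
Step 6 — Complex power: S = V·I* = 0.2617 + j5.957 VA.
Step 7 — Real power: P = Re(S) = 0.2617 W.
Step 8 — Reactive power: Q = Im(S) = 5.957 VAR.
Step 9 — Apparent power: |S| = 5.963 VA.
Step 10 — Power factor: PF = P/|S| = 0.04389 (lagging).

(a) P = 0.2617 W  (b) Q = 5.957 VAR  (c) S = 5.963 VA  (d) PF = 0.04389 (lagging)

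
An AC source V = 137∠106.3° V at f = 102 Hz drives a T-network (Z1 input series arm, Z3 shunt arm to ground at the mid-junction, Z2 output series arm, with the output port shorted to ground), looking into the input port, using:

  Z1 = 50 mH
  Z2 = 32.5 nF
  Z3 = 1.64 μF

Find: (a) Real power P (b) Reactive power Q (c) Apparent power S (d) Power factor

Step 1 — Angular frequency: ω = 2π·f = 2π·102 = 640.9 rad/s.
Step 2 — Component impedances:
  Z1: Z = jωL = j·640.9·0.05 = 0 + j32.04 Ω
  Z2: Z = 1/(jωC) = -j/(ω·C) = 0 - j4.801e+04 Ω
  Z3: Z = 1/(jωC) = -j/(ω·C) = 0 - j951.4 Ω
Step 3 — With the output port shorted to ground, the output series arm Z2 runs from the junction to ground; the shunt arm Z3 also runs from the junction to ground. They appear in parallel: Z3 || Z2 = 0 - j932.9 Ω.
Step 4 — Series with input arm Z1: Z_in = Z1 + (Z3 || Z2) = 0 - j900.9 Ω = 900.9∠-90.0° Ω.
Step 5 — Source phasor: V = 137∠106.3° V = -38.45 + j131.5 V.
Step 6 — Current: I = V / Z = -0.146 - j0.04268 A = 0.1521∠-163.7° A.
Step 7 — Complex power: S = V·I* = 0 - j20.83 VA.
Step 8 — Real power: P = Re(S) = 0 W.
Step 9 — Reactive power: Q = Im(S) = -20.83 VAR.
Step 10 — Apparent power: |S| = 20.83 VA.
Step 11 — Power factor: PF = P/|S| = 0 (leading).

(a) P = 0 W  (b) Q = -20.83 VAR  (c) S = 20.83 VA  (d) PF = 0 (leading)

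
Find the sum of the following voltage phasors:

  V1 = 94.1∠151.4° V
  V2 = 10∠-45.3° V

Step 1 — Convert each phasor to rectangular form:
  V1 = 94.1·(cos(151.4°) + j·sin(151.4°)) = -82.62 + j45.04 V
  V2 = 10·(cos(-45.3°) + j·sin(-45.3°)) = 7.034 - j7.108 V
Step 2 — Sum components: V_total = -75.58 + j37.94 V.
Step 3 — Convert to polar: |V_total| = 84.57 V, ∠V_total = 153.3°.

V_total = 84.57∠153.3° V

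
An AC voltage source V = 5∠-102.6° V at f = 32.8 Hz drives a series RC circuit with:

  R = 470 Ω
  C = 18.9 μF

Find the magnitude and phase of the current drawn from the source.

Step 1 — Angular frequency: ω = 2π·f = 2π·32.8 = 206.1 rad/s.
Step 2 — Component impedances:
  R: Z = R = 470 Ω
  C: Z = 1/(jωC) = -j/(ω·C) = 0 - j256.7 Ω
Step 3 — Series combination: Z_total = R + C = 470 - j256.7 Ω = 535.5∠-28.6° Ω.
Step 4 — Source phasor: V = 5∠-102.6° V = -1.091 - j4.88 V.
Step 5 — Ohm's law: I = V / Z_total = (-1.091 - j4.88) / (470 - j256.7) = 0.002581 - j0.008973 A.
Step 6 — Convert to polar: |I| = 0.009336 A, ∠I = -74.0°.

I = 0.009336∠-74.0° A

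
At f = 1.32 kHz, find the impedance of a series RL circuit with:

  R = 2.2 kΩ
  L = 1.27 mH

Step 1 — Angular frequency: ω = 2π·f = 2π·1320 = 8294 rad/s.
Step 2 — Component impedances:
  R: Z = R = 2200 Ω
  L: Z = jωL = j·8294·0.00127 = 0 + j10.53 Ω
Step 3 — Series combination: Z_total = R + L = 2200 + j10.53 Ω = 2200∠0.3° Ω.

Z = 2200 + j10.53 Ω = 2200∠0.3° Ω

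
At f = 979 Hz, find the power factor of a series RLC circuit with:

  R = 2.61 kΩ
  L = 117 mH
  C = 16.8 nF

Step 1 — Angular frequency: ω = 2π·f = 2π·979 = 6151 rad/s.
Step 2 — Component impedances:
  R: Z = R = 2610 Ω
  L: Z = jωL = j·6151·0.117 = 0 + j719.7 Ω
  C: Z = 1/(jωC) = -j/(ω·C) = 0 - j9677 Ω
Step 3 — Series combination: Z_total = R + L + C = 2610 - j8957 Ω = 9330∠-73.8° Ω.
Step 4 — Power factor: PF = cos(φ) = Re(Z)/|Z| = 2610/9329.5 = 0.2798.
Step 5 — Type: Im(Z) = -8957 ⇒ leading (phase φ = -73.8°).

PF = 0.2798 (leading, φ = -73.8°)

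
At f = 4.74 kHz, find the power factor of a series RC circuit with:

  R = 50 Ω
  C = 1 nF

Step 1 — Angular frequency: ω = 2π·f = 2π·4740 = 2.978e+04 rad/s.
Step 2 — Component impedances:
  R: Z = R = 50 Ω
  C: Z = 1/(jωC) = -j/(ω·C) = 0 - j3.358e+04 Ω
Step 3 — Series combination: Z_total = R + C = 50 - j3.358e+04 Ω = 3.358e+04∠-89.9° Ω.
Step 4 — Power factor: PF = cos(φ) = Re(Z)/|Z| = 50/3.358e+04 = 0.001489.
Step 5 — Type: Im(Z) = -3.358e+04 ⇒ leading (phase φ = -89.9°).

PF = 0.001489 (leading, φ = -89.9°)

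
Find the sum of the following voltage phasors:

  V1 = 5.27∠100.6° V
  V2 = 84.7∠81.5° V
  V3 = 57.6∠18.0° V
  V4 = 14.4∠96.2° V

Step 1 — Convert each phasor to rectangular form:
  V1 = 5.27·(cos(100.6°) + j·sin(100.6°)) = -0.9694 + j5.18 V
  V2 = 84.7·(cos(81.5°) + j·sin(81.5°)) = 12.52 + j83.77 V
  V3 = 57.6·(cos(18.0°) + j·sin(18.0°)) = 54.78 + j17.8 V
  V4 = 14.4·(cos(96.2°) + j·sin(96.2°)) = -1.555 + j14.32 V
Step 2 — Sum components: V_total = 64.78 + j121.1 V.
Step 3 — Convert to polar: |V_total| = 137.3 V, ∠V_total = 61.9°.

V_total = 137.3∠61.9° V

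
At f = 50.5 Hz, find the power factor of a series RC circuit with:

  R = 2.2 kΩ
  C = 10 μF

Step 1 — Angular frequency: ω = 2π·f = 2π·50.5 = 317.3 rad/s.
Step 2 — Component impedances:
  R: Z = R = 2200 Ω
  C: Z = 1/(jωC) = -j/(ω·C) = 0 - j315.2 Ω
Step 3 — Series combination: Z_total = R + C = 2200 - j315.2 Ω = 2222∠-8.2° Ω.
Step 4 — Power factor: PF = cos(φ) = Re(Z)/|Z| = 2200/2222.5 = 0.9899.
Step 5 — Type: Im(Z) = -315.2 ⇒ leading (phase φ = -8.2°).

PF = 0.9899 (leading, φ = -8.2°)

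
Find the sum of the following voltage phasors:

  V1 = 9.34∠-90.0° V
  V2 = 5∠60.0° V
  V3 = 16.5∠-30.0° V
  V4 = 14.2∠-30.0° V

Step 1 — Convert each phasor to rectangular form:
  V1 = 9.34·(cos(-90.0°) + j·sin(-90.0°)) = 0 - j9.34 V
  V2 = 5·(cos(60.0°) + j·sin(60.0°)) = 2.5 + j4.33 V
  V3 = 16.5·(cos(-30.0°) + j·sin(-30.0°)) = 14.29 - j8.25 V
  V4 = 14.2·(cos(-30.0°) + j·sin(-30.0°)) = 12.3 - j7.1 V
Step 2 — Sum components: V_total = 29.09 - j20.36 V.
Step 3 — Convert to polar: |V_total| = 35.5 V, ∠V_total = -35.0°.

V_total = 35.5∠-35.0° V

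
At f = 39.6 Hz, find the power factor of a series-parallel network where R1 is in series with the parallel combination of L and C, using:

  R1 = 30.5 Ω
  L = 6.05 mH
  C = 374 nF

Step 1 — Angular frequency: ω = 2π·f = 2π·39.6 = 248.8 rad/s.
Step 2 — Component impedances:
  R1: Z = R = 30.5 Ω
  L: Z = jωL = j·248.8·0.00605 = 0 + j1.505 Ω
  C: Z = 1/(jωC) = -j/(ω·C) = 0 - j1.075e+04 Ω
Step 3 — Parallel branch: L || C = 1/(1/L + 1/C) = 0 + j1.506 Ω.
Step 4 — Series with R1: Z_total = R1 + (L || C) = 30.5 + j1.506 Ω = 30.54∠2.8° Ω.
Step 5 — Power factor: PF = cos(φ) = Re(Z)/|Z| = 30.5/30.537 = 0.9988.
Step 6 — Type: Im(Z) = 1.506 ⇒ lagging (phase φ = 2.8°).

PF = 0.9988 (lagging, φ = 2.8°)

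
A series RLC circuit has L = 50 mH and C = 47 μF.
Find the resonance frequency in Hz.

Step 1 — Resonance condition Im(Z)=0 gives ω₀ = 1/√(LC).
Step 2 — ω₀ = 1/√(0.05·4.7e-05) = 652.3 rad/s.
Step 3 — f₀ = ω₀/(2π) = 103.8 Hz.

f₀ = 103.8 Hz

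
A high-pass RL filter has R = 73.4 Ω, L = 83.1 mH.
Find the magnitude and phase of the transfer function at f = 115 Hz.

Step 1 — Angular frequency: ω = 2π·115 = 722.6 rad/s.
Step 2 — Transfer function: H(jω) = jωL/(R + jωL).
Step 3 — Numerator jωL = j·60.05; denominator R + jωL = 73.4 + j60.05.
Step 4 — H = 0.4009 + j0.4901.
Step 5 — Magnitude: |H| = 0.6332 (-4.0 dB); phase: φ = 50.7°.

|H| = 0.6332 (-4.0 dB), φ = 50.7°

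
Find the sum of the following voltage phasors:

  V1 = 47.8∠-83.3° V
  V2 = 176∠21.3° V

Step 1 — Convert each phasor to rectangular form:
  V1 = 47.8·(cos(-83.3°) + j·sin(-83.3°)) = 5.577 - j47.47 V
  V2 = 176·(cos(21.3°) + j·sin(21.3°)) = 164 + j63.93 V
Step 2 — Sum components: V_total = 169.6 + j16.46 V.
Step 3 — Convert to polar: |V_total| = 170.4 V, ∠V_total = 5.5°.

V_total = 170.4∠5.5° V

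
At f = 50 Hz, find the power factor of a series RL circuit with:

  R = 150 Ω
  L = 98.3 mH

Step 1 — Angular frequency: ω = 2π·f = 2π·50 = 314.2 rad/s.
Step 2 — Component impedances:
  R: Z = R = 150 Ω
  L: Z = jωL = j·314.2·0.0983 = 0 + j30.88 Ω
Step 3 — Series combination: Z_total = R + L = 150 + j30.88 Ω = 153.1∠11.6° Ω.
Step 4 — Power factor: PF = cos(φ) = Re(Z)/|Z| = 150/153.146 = 0.9795.
Step 5 — Type: Im(Z) = 30.88 ⇒ lagging (phase φ = 11.6°).

PF = 0.9795 (lagging, φ = 11.6°)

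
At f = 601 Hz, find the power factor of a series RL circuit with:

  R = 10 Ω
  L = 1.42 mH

Step 1 — Angular frequency: ω = 2π·f = 2π·601 = 3776 rad/s.
Step 2 — Component impedances:
  R: Z = R = 10 Ω
  L: Z = jωL = j·3776·0.00142 = 0 + j5.362 Ω
Step 3 — Series combination: Z_total = R + L = 10 + j5.362 Ω = 11.35∠28.2° Ω.
Step 4 — Power factor: PF = cos(φ) = Re(Z)/|Z| = 10/11.347 = 0.8813.
Step 5 — Type: Im(Z) = 5.362 ⇒ lagging (phase φ = 28.2°).

PF = 0.8813 (lagging, φ = 28.2°)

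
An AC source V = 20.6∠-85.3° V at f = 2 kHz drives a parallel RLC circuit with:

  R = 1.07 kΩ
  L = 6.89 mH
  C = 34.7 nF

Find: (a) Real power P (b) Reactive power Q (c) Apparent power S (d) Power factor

Step 1 — Angular frequency: ω = 2π·f = 2π·2000 = 1.257e+04 rad/s.
Step 2 — Component impedances:
  R: Z = R = 1070 Ω
  L: Z = jωL = j·1.257e+04·0.00689 = 0 + j86.58 Ω
  C: Z = 1/(jωC) = -j/(ω·C) = 0 - j2293 Ω
Step 3 — Parallel combination: 1/Z_total = 1/R + 1/L + 1/C; Z_total = 7.513 + j89.35 Ω = 89.66∠85.2° Ω.
Step 4 — Source phasor: V = 20.6∠-85.3° V = 1.688 - j20.53 V.
Step 5 — Current: I = V / Z = -0.2266 - j0.03795 A = 0.2297∠-170.5° A.
Step 6 — Complex power: S = V·I* = 0.3966 + j4.716 VA.
Step 7 — Real power: P = Re(S) = 0.3966 W.
Step 8 — Reactive power: Q = Im(S) = 4.716 VAR.
Step 9 — Apparent power: |S| = 4.733 VA.
Step 10 — Power factor: PF = P/|S| = 0.0838 (lagging).

(a) P = 0.3966 W  (b) Q = 4.716 VAR  (c) S = 4.733 VA  (d) PF = 0.0838 (lagging)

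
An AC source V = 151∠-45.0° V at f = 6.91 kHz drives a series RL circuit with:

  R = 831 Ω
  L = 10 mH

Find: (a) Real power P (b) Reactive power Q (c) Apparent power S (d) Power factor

Step 1 — Angular frequency: ω = 2π·f = 2π·6910 = 4.342e+04 rad/s.
Step 2 — Component impedances:
  R: Z = R = 831 Ω
  L: Z = jωL = j·4.342e+04·0.01 = 0 + j434.2 Ω
Step 3 — Series combination: Z_total = R + L = 831 + j434.2 Ω = 937.6∠27.6° Ω.
Step 4 — Source phasor: V = 151∠-45.0° V = 106.8 - j106.8 V.
Step 5 — Current: I = V / Z = 0.0482 - j0.1537 A = 0.1611∠-72.6° A.
Step 6 — Complex power: S = V·I* = 21.55 + j11.26 VA.
Step 7 — Real power: P = Re(S) = 21.55 W.
Step 8 — Reactive power: Q = Im(S) = 11.26 VAR.
Step 9 — Apparent power: |S| = 24.32 VA.
Step 10 — Power factor: PF = P/|S| = 0.8863 (lagging).

(a) P = 21.55 W  (b) Q = 11.26 VAR  (c) S = 24.32 VA  (d) PF = 0.8863 (lagging)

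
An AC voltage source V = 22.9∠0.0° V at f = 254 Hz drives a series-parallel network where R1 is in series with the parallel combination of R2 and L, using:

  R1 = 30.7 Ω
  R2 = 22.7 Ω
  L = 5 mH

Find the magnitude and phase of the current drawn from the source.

Step 1 — Angular frequency: ω = 2π·f = 2π·254 = 1596 rad/s.
Step 2 — Component impedances:
  R1: Z = R = 30.7 Ω
  R2: Z = R = 22.7 Ω
  L: Z = jωL = j·1596·0.005 = 0 + j7.98 Ω
Step 3 — Parallel branch: R2 || L = 1/(1/R2 + 1/L) = 2.497 + j7.102 Ω.
Step 4 — Series with R1: Z_total = R1 + (R2 || L) = 33.2 + j7.102 Ω = 33.95∠12.1° Ω.
Step 5 — Source phasor: V = 22.9∠0.0° V = 22.9 V.
Step 6 — Ohm's law: I = V / Z_total = (22.9) / (33.2 + j7.102) = 0.6596 - j0.1411 A.
Step 7 — Convert to polar: |I| = 0.6746 A, ∠I = -12.1°.

I = 0.6746∠-12.1° A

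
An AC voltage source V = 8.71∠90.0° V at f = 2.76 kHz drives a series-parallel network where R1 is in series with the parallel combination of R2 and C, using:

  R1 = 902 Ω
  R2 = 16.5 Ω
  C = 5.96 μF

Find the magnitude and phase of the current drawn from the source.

Step 1 — Angular frequency: ω = 2π·f = 2π·2760 = 1.734e+04 rad/s.
Step 2 — Component impedances:
  R1: Z = R = 902 Ω
  R2: Z = R = 16.5 Ω
  C: Z = 1/(jωC) = -j/(ω·C) = 0 - j9.675 Ω
Step 3 — Parallel branch: R2 || C = 1/(1/R2 + 1/C) = 4.222 - j7.2 Ω.
Step 4 — Series with R1: Z_total = R1 + (R2 || C) = 906.2 - j7.2 Ω = 906.3∠-0.5° Ω.
Step 5 — Source phasor: V = 8.71∠90.0° V = 0 + j8.71 V.
Step 6 — Ohm's law: I = V / Z_total = (0 + j8.71) / (906.2 - j7.2) = -7.636e-05 + j0.009611 A.
Step 7 — Convert to polar: |I| = 0.009611 A, ∠I = 90.5°.

I = 0.009611∠90.5° A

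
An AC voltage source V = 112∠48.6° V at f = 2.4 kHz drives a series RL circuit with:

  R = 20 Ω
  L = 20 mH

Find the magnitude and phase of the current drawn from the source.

Step 1 — Angular frequency: ω = 2π·f = 2π·2400 = 1.508e+04 rad/s.
Step 2 — Component impedances:
  R: Z = R = 20 Ω
  L: Z = jωL = j·1.508e+04·0.02 = 0 + j301.6 Ω
Step 3 — Series combination: Z_total = R + L = 20 + j301.6 Ω = 302.3∠86.2° Ω.
Step 4 — Source phasor: V = 112∠48.6° V = 74.07 + j84.01 V.
Step 5 — Ohm's law: I = V / Z_total = (74.07 + j84.01) / (20 + j301.6) = 0.2936 - j0.2261 A.
Step 6 — Convert to polar: |I| = 0.3705 A, ∠I = -37.6°.

I = 0.3705∠-37.6° A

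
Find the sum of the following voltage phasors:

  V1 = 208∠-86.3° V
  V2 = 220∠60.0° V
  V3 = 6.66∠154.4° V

Step 1 — Convert each phasor to rectangular form:
  V1 = 208·(cos(-86.3°) + j·sin(-86.3°)) = 13.42 - j207.6 V
  V2 = 220·(cos(60.0°) + j·sin(60.0°)) = 110 + j190.5 V
  V3 = 6.66·(cos(154.4°) + j·sin(154.4°)) = -6.006 + j2.878 V
Step 2 — Sum components: V_total = 117.4 - j14.16 V.
Step 3 — Convert to polar: |V_total| = 118.3 V, ∠V_total = -6.9°.

V_total = 118.3∠-6.9° V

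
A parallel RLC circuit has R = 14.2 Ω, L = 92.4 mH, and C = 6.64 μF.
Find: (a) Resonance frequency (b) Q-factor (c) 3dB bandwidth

Step 1 — Resonance: ω₀ = 1/√(LC) = 1/√(0.0924·6.64e-06) = 1277 rad/s.
Step 2 — f₀ = ω₀/(2π) = 203.2 Hz.
Step 3 — Parallel Q: Q = R/(ω₀L) = 14.2/(1277·0.0924) = 0.1204.
Step 4 — Bandwidth: Δω = ω₀/Q = 1.061e+04 rad/s; BW = Δω/(2π) = 1688 Hz.

(a) f₀ = 203.2 Hz  (b) Q = 0.1204  (c) BW = 1688 Hz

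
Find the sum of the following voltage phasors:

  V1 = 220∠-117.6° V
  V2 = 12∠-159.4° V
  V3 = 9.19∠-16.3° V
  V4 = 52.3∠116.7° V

Step 1 — Convert each phasor to rectangular form:
  V1 = 220·(cos(-117.6°) + j·sin(-117.6°)) = -101.9 - j195 V
  V2 = 12·(cos(-159.4°) + j·sin(-159.4°)) = -11.23 - j4.222 V
  V3 = 9.19·(cos(-16.3°) + j·sin(-16.3°)) = 8.821 - j2.579 V
  V4 = 52.3·(cos(116.7°) + j·sin(116.7°)) = -23.5 + j46.72 V
Step 2 — Sum components: V_total = -127.8 - j155 V.
Step 3 — Convert to polar: |V_total| = 200.9 V, ∠V_total = -129.5°.

V_total = 200.9∠-129.5° V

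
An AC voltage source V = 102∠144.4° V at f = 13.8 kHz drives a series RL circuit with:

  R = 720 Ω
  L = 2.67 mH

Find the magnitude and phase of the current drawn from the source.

Step 1 — Angular frequency: ω = 2π·f = 2π·1.38e+04 = 8.671e+04 rad/s.
Step 2 — Component impedances:
  R: Z = R = 720 Ω
  L: Z = jωL = j·8.671e+04·0.00267 = 0 + j231.5 Ω
Step 3 — Series combination: Z_total = R + L = 720 + j231.5 Ω = 756.3∠17.8° Ω.
Step 4 — Source phasor: V = 102∠144.4° V = -82.94 + j59.38 V.
Step 5 — Ohm's law: I = V / Z_total = (-82.94 + j59.38) / (720 + j231.5) = -0.08036 + j0.1083 A.
Step 6 — Convert to polar: |I| = 0.1349 A, ∠I = 126.6°.

I = 0.1349∠126.6° A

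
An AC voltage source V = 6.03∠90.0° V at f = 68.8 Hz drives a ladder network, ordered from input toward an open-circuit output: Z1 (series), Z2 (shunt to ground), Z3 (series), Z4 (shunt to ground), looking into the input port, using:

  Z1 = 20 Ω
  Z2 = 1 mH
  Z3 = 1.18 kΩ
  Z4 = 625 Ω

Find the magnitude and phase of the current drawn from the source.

Step 1 — Angular frequency: ω = 2π·f = 2π·68.8 = 432.3 rad/s.
Step 2 — Component impedances:
  Z1: Z = R = 20 Ω
  Z2: Z = jωL = j·432.3·0.001 = 0 + j0.4323 Ω
  Z3: Z = R = 1180 Ω
  Z4: Z = R = 625 Ω
Step 3 — Ladder network (open output): work backward from the far end, alternating series and parallel combinations. Z_in = 20 + j0.4323 Ω = 20∠1.2° Ω.
Step 4 — Source phasor: V = 6.03∠90.0° V = 0 + j6.03 V.
Step 5 — Ohm's law: I = V / Z_total = (0 + j6.03) / (20 + j0.4323) = 0.006514 + j0.3014 A.
Step 6 — Convert to polar: |I| = 0.3014 A, ∠I = 88.8°.

I = 0.3014∠88.8° A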